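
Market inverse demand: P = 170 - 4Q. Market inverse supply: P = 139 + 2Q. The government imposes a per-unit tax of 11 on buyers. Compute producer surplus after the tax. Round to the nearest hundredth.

11.11

Pre-tax equilibrium: 170 - 4Q = 139 + 2Q gives Q* = 5.1667, P* = 149.3333.
A tax on buyers shifts demand down by 11: (170 - 11) - 4Q = 139 + 2Q, so Q_t = 3.3333. Buyers pay P_b = 156.6667; sellers receive P_s = P_b - 11 = 145.6667.
PS = (1/2)(Q_t)(P_s - 139) = (1/2)(3.3333)(6.6667) = 11.1111.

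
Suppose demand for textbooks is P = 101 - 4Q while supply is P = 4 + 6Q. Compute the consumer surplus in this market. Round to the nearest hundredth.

Equilibrium: 101 - 4Q = 4 + 6Q, so Q* = 9.7 and P* = 62.2.
The demand choke price is 101, so CS = (1/2)(Q*)(101 - P*) = (1/2)(9.7)(38.8) = 188.18.

188.18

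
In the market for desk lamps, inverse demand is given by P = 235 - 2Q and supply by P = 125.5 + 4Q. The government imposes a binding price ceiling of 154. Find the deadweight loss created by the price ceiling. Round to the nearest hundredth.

Without the control, 235 - 2Q = 125.5 + 4Q so Q* = 18.25 and P* = 198.5.
At P = 154, sellers supply (154 - 125.5)/4 = 7.125 while buyers want more, so the quantity traded is 7.125 at price 154.
The lost-trades triangle has base Q* - 7.125 = 11.125 and height equal to the gap between the curves at Q = 7.125, which is 220.75 - 154 = 66.75. DWL = (1/2)(11.125)(66.75) = 371.2969.

371.30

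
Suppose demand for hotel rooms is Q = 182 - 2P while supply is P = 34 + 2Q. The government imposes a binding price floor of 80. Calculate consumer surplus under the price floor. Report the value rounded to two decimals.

121.00

Rewriting demand in inverse form: P = 91 - 0.5Q.
Without the control, 91 - 0.5Q = 34 + 2Q so Q* = 22.8 and P* = 79.6.
At P = 80, buyers demand (91 - 80)/0.5 = 22 while sellers would supply more, so the quantity traded is 22 at price 80.
CS is the triangle under demand above 80: (1/2)(22)(91 - 80) = 121.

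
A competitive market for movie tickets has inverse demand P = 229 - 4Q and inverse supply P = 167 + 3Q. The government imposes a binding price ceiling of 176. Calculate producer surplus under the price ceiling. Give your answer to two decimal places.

13.50

Without the control, 229 - 4Q = 167 + 3Q so Q* = 8.8571 and P* = 193.5714.
At the ceiling price 176, quantity supplied is (176 - 167)/3 = 3; supply is the short side, so Q = 3 trades at P = 176.
PS is the triangle above supply below 176: (1/2)(3)(176 - 167) = 13.5.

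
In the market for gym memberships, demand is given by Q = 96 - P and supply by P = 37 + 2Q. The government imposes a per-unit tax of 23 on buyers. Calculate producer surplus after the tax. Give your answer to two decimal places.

144.00

Rewriting demand in inverse form: P = 96 - Q.
Pre-tax equilibrium: 96 - Q = 37 + 2Q gives Q* = 19.6667, P* = 76.3333.
With the tax, buyers' net willingness to pay falls by 23: (96 - 23) - Q = 37 + 2Q, so Q_t = 12. Buyers pay P_b = 84; sellers receive P_s = P_b - 23 = 61.
PS = (1/2)(Q_t)(P_s - 37) = (1/2)(12)(24) = 144.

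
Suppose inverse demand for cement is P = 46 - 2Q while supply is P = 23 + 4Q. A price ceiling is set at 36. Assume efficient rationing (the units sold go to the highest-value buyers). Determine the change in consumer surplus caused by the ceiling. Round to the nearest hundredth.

Without the control, 46 - 2Q = 23 + 4Q so Q* = 3.8333 and P* = 38.3333.
At the ceiling price 36, quantity supplied is (36 - 23)/4 = 3.25; supply is the short side, so Q = 3.25 trades at P = 36.
CS goes from (1/2)(3.8333)(7.6667) = 14.6944 to 21.9375 (computed as (46 - 36)(3.25) - (1/2)(2)(3.25)^2), a change of 7.2431.

7.24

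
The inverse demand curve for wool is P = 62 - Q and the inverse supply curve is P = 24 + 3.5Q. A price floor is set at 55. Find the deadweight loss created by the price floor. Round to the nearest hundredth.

Free-market equilibrium: 62 - Q = 24 + 3.5Q gives Q* = 8.4444, P* = 53.5556.
At the floor price 55, quantity demanded is (62 - 55)/1 = 7; demand is the short side, so Q = 7 trades at P = 55.
The lost-trades triangle has base Q* - 7 = 1.4444 and height equal to the gap between the curves at Q = 7, which is 55 - 48.5 = 6.5. DWL = (1/2)(1.4444)(6.5) = 4.6944.

4.69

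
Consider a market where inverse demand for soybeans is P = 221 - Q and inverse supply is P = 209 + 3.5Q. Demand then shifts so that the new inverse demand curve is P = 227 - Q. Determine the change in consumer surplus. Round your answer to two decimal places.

4.44

Initial equilibrium: Q_0 = 2.6667, P_0 = 218.3333; CS_0 = (1/2)(2.6667)(2.6667) = 3.5556, PS_0 = (1/2)(2.6667)(9.3333) = 12.4444.
New equilibrium: 227 - Q = 209 + 3.5Q gives Q_1 = 4, P_1 = 223; CS_1 = 8, PS_1 = 28.
Change in consumer surplus = 8 - 3.5556 = 4.4444.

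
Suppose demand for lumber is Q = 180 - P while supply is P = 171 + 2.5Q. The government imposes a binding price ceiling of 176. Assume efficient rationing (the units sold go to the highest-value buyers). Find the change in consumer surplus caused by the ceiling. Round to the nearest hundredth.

Rewriting demand in inverse form: P = 180 - Q.
Without the control, 180 - Q = 171 + 2.5Q so Q* = 2.5714 and P* = 177.4286.
At the ceiling price 176, quantity supplied is (176 - 171)/2.5 = 2; supply is the short side, so Q = 2 trades at P = 176.
CS goes from (1/2)(2.5714)(2.5714) = 3.3061 to 6 (computed as (180 - 176)(2) - (1/2)(1)(2)^2), a change of 2.6939.

2.69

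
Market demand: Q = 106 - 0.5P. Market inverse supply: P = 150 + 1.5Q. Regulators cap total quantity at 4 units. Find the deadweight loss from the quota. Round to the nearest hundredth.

329.14

Rewriting demand in inverse form: P = 212 - 2Q.
Without the quota, 212 - 2Q = 150 + 1.5Q gives Q* = 17.7143.
At Q = 4 the demand price is 212 - 2(4) = 204 and the supply price is 150 + 1.5(4) = 156.
DWL = (1/2)(gap between curves at 4) x (Q* - 4) = (1/2)(48)(13.7143) = 329.1429.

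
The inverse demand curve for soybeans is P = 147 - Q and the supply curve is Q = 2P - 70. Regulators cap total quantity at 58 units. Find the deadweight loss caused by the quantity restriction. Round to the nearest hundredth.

208.33

Rewriting supply in inverse form: P = 35 + 0.5Q.
Without the quota, 147 - Q = 35 + 0.5Q gives Q* = 74.6667.
At Q = 58 the demand price is 147 - (58) = 89 and the supply price is 35 + 0.5(58) = 64.
DWL = (1/2)(gap between curves at 58) x (Q* - 58) = (1/2)(25)(16.6667) = 208.3333.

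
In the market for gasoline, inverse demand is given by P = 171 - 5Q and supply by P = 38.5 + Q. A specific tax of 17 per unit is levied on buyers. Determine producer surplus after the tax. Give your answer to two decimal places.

185.28

Pre-tax equilibrium: 171 - 5Q = 38.5 + Q gives Q* = 22.0833, P* = 60.5833.
A tax on buyers shifts demand down by 17: (171 - 17) - 5Q = 38.5 + Q, so Q_t = 19.25. Buyers pay P_b = 74.75; sellers receive P_s = P_b - 17 = 57.75.
Producer surplus is the triangle above supply below P_s: (1/2)(19.25)(57.75 - 38.5) = 185.2812.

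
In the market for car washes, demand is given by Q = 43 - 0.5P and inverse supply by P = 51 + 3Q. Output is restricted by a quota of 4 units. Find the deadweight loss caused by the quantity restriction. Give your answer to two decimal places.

22.50

Rewriting demand in inverse form: P = 86 - 2Q.
Without the quota, 86 - 2Q = 51 + 3Q gives Q* = 7.
At Q = 4 the demand price is 86 - 2(4) = 78 and the supply price is 51 + 3(4) = 63.
Deadweight loss is the triangle between the curves from 4 to 7: (1/2)(78 - 63)(7 - 4) = 22.5.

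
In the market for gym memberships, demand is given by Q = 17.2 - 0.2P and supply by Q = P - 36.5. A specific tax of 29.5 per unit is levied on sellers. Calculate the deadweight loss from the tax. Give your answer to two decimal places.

Rewriting demand in inverse form: P = 86 - 5Q.
Rewriting supply in inverse form: P = 36.5 + Q.
Pre-tax equilibrium: 86 - 5Q = 36.5 + Q gives Q* = 8.25, P* = 44.75.
A tax on sellers shifts supply up by 29.5: 86 - 5Q = 36.5 + Q + 29.5, so Q_t = 3.3333. Buyers pay P_b = 69.3333; sellers receive P_s = P_b - 29.5 = 39.8333.
The welfare triangle lost has base Q* - Q_t = 4.9167 and height t = 29.5, so DWL = (1/2)(4.9167)(29.5) = 72.5208.

72.52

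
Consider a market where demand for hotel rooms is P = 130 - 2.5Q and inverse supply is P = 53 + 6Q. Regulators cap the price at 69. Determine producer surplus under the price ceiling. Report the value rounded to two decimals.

21.33

Without the control, 130 - 2.5Q = 53 + 6Q so Q* = 9.0588 and P* = 107.3529.
At P = 69, sellers supply (69 - 53)/6 = 2.6667 while buyers want more, so the quantity traded is 2.6667 at price 69.
PS is the triangle above supply below 69: (1/2)(2.6667)(69 - 53) = 21.3333.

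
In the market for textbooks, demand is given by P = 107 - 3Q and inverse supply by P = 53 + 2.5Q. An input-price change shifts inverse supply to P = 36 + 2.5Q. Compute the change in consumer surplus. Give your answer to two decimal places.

Initial equilibrium: Q_0 = 9.8182, P_0 = 77.5455; CS_0 = (1/2)(9.8182)(29.4545) = 144.595, PS_0 = (1/2)(9.8182)(24.5455) = 120.4959.
New equilibrium: 107 - 3Q = 36 + 2.5Q gives Q_1 = 12.9091, P_1 = 68.2727; CS_1 = 249.9669, PS_1 = 208.3058.
Change in consumer surplus = 249.9669 - 144.595 = 105.3719.

105.37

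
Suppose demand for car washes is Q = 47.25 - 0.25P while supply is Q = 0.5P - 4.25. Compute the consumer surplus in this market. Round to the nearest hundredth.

1810.01

Rewriting demand in inverse form: P = 189 - 4Q.
Rewriting supply in inverse form: P = 8.5 + 2Q.
Equilibrium: 189 - 4Q = 8.5 + 2Q, so Q* = 30.0833 and P* = 68.6667.
CS is the area between the demand curve and P* from 0 to Q*: (1/2)(30.0833)(120.3333) = 1810.0139.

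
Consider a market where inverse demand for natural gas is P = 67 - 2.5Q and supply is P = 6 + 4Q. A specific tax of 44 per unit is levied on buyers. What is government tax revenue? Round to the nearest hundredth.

Without the tax, 67 - 2.5Q = 6 + 4Q so Q* = 9.3846 and P* = 43.5385.
A tax on buyers shifts demand down by 44: (67 - 44) - 2.5Q = 6 + 4Q, so Q_t = 2.6154. Buyers pay P_b = 60.4615; sellers receive P_s = P_b - 44 = 16.4615.
Tax revenue = t x Q_t = 44 x 2.6154 = 115.0769.

115.08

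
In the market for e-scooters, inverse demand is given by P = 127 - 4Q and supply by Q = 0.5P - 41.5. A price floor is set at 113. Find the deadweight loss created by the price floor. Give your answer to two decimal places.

44.08

Rewriting supply in inverse form: P = 83 + 2Q.
Without the control, 127 - 4Q = 83 + 2Q so Q* = 7.3333 and P* = 97.6667.
At P = 113, buyers demand (127 - 113)/4 = 3.5 while sellers would supply more, so the quantity traded is 3.5 at price 113.
The lost-trades triangle has base Q* - 3.5 = 3.8333 and height equal to the gap between the curves at Q = 3.5, which is 113 - 90 = 23. DWL = (1/2)(3.8333)(23) = 44.0833.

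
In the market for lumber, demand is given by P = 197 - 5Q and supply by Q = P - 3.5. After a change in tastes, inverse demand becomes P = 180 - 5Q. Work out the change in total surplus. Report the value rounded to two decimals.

-524.17

Rewriting supply in inverse form: P = 3.5 + Q.
Initial equilibrium: Q_0 = 32.25, P_0 = 35.75; CS_0 = (1/2)(32.25)(161.25) = 2600.1562, PS_0 = (1/2)(32.25)(32.25) = 520.0312.
New equilibrium: 180 - 5Q = 3.5 + Q gives Q_1 = 29.4167, P_1 = 32.9167; CS_1 = 2163.3507, PS_1 = 432.6701.
Change in total surplus = (2163.3507 + 432.6701) - (2600.1562 + 520.0312) = -524.1667.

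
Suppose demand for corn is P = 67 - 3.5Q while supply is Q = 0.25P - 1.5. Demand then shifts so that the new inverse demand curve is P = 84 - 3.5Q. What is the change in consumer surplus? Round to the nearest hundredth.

73.52

Rewriting supply in inverse form: P = 6 + 4Q.
Initial equilibrium: Q_0 = 8.1333, P_0 = 38.5333; CS_0 = (1/2)(8.1333)(28.4667) = 115.7644, PS_0 = (1/2)(8.1333)(32.5333) = 132.3022.
New equilibrium: 84 - 3.5Q = 6 + 4Q gives Q_1 = 10.4, P_1 = 47.6; CS_1 = 189.28, PS_1 = 216.32.
Change in consumer surplus = 189.28 - 115.7644 = 73.5156.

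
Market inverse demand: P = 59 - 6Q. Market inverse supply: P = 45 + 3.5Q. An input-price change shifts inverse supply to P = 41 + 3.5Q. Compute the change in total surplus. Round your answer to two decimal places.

Initial equilibrium: Q_0 = 1.4737, P_0 = 50.1579; CS_0 = (1/2)(1.4737)(8.8421) = 6.5152, PS_0 = (1/2)(1.4737)(5.1579) = 3.8006.
New equilibrium: 59 - 6Q = 41 + 3.5Q gives Q_1 = 1.8947, P_1 = 47.6316; CS_1 = 10.7701, PS_1 = 6.2825.
Change in total surplus = (10.7701 + 6.2825) - (6.5152 + 3.8006) = 6.7368.

6.74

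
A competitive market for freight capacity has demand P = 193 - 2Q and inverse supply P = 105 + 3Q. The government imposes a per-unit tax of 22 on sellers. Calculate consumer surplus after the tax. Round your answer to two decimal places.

174.24

Without the tax, 193 - 2Q = 105 + 3Q so Q* = 17.6 and P* = 157.8.
A tax on sellers shifts supply up by 22: 193 - 2Q = 105 + 3Q + 22, so Q_t = 13.2. Buyers pay P_b = 166.6; sellers receive P_s = P_b - 22 = 144.6.
Consumer surplus is the triangle under demand above P_b: (1/2)(13.2)(193 - 166.6) = 174.24.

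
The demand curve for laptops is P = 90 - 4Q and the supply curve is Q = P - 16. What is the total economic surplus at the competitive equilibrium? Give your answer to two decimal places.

Rewriting supply in inverse form: P = 16 + Q.
Set 90 - 4Q = 16 + Q, which gives 74 = 5Q, so Q* = 14.8 and P* = 90 - 4(14.8) = 30.8.
CS = (1/2)(14.8)(59.2) = 438.08 and PS = (1/2)(14.8)(14.8) = 109.52, so total surplus = 547.6.

547.60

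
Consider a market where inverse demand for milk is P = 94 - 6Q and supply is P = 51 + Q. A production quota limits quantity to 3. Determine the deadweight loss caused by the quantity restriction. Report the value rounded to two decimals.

34.57

Without the quota, 94 - 6Q = 51 + Q gives Q* = 6.1429.
At Q = 3 the demand price is 94 - 6(3) = 76 and the supply price is 51 + (3) = 54.
Deadweight loss is the triangle between the curves from 3 to 6.1429: (1/2)(76 - 54)(6.1429 - 3) = 34.5714.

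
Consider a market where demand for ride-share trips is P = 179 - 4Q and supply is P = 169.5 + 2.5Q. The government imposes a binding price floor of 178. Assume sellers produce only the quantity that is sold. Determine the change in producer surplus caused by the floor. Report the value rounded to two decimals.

-0.62

Without the control, 179 - 4Q = 169.5 + 2.5Q so Q* = 1.4615 and P* = 173.1538.
At the floor price 178, quantity demanded is (179 - 178)/4 = 0.25; demand is the short side, so Q = 0.25 trades at P = 178.
PS goes from (1/2)(1.4615)(3.6538) = 2.6701 to 2.0469 (computed as (178 - 169.5)(0.25) - (1/2)(2.5)(0.25)^2), a change of -0.6232.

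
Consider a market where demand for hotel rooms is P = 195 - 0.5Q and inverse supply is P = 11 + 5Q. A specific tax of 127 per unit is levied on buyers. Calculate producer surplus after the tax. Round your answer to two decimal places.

Without the tax, 195 - 0.5Q = 11 + 5Q so Q* = 33.4545 and P* = 178.2727.
A tax on buyers shifts demand down by 127: (195 - 127) - 0.5Q = 11 + 5Q, so Q_t = 10.3636. Buyers pay P_b = 189.8182; sellers receive P_s = P_b - 127 = 62.8182.
PS = (1/2)(Q_t)(P_s - 11) = (1/2)(10.3636)(51.8182) = 268.5124.

268.51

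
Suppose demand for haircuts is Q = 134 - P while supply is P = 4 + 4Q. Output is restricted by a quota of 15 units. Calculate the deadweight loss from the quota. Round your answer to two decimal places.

302.50

Rewriting demand in inverse form: P = 134 - Q.
Unrestricted equilibrium: Q* = (134 - 4)/(1 + 4) = 26.
At Q = 15 the demand price is 134 - (15) = 119 and the supply price is 4 + 4(15) = 64.
DWL = (1/2)(gap between curves at 15) x (Q* - 15) = (1/2)(55)(11) = 302.5.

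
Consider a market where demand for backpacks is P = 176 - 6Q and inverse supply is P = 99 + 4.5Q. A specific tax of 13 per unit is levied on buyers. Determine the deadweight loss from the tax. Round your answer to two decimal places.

Without the tax, 176 - 6Q = 99 + 4.5Q so Q* = 7.3333 and P* = 132.
A tax on buyers shifts demand down by 13: (176 - 13) - 6Q = 99 + 4.5Q, so Q_t = 6.0952. Buyers pay P_b = 139.4286; sellers receive P_s = P_b - 13 = 126.4286.
Deadweight loss is the triangle between the curves from Q_t to Q*: (1/2)(7.3333 - 6.0952)(13) = 8.0476.

8.05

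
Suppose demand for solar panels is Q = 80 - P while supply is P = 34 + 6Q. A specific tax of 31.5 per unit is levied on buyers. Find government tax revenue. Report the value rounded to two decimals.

Rewriting demand in inverse form: P = 80 - Q.
Pre-tax equilibrium: 80 - Q = 34 + 6Q gives Q* = 6.5714, P* = 73.4286.
A tax on buyers shifts demand down by 31.5: (80 - 31.5) - Q = 34 + 6Q, so Q_t = 2.0714. Buyers pay P_b = 77.9286; sellers receive P_s = P_b - 31.5 = 46.4286.
Revenue is the tax times quantity traded: 31.5 x 2.0714 = 65.25.

65.25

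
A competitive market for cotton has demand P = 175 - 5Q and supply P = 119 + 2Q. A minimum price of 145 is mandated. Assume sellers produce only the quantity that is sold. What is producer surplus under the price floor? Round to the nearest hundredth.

120.00

Free-market equilibrium: 175 - 5Q = 119 + 2Q gives Q* = 8, P* = 135.
At the floor price 145, quantity demanded is (175 - 145)/5 = 6; demand is the short side, so Q = 6 trades at P = 145.
The supply price at Q = 6 is 131. PS is the trapezoid between 145 and supply over [0, 6]: (1/2)[(145 - 119) + (145 - 131)](6) = 120.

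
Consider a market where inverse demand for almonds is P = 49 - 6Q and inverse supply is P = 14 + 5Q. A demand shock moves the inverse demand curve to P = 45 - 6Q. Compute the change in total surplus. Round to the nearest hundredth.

-12.00

Initial equilibrium: Q_0 = 3.1818, P_0 = 29.9091; CS_0 = (1/2)(3.1818)(19.0909) = 30.3719, PS_0 = (1/2)(3.1818)(15.9091) = 25.3099.
New equilibrium: 45 - 6Q = 14 + 5Q gives Q_1 = 2.8182, P_1 = 28.0909; CS_1 = 23.8264, PS_1 = 19.8554.
Change in total surplus = (23.8264 + 19.8554) - (30.3719 + 25.3099) = -12.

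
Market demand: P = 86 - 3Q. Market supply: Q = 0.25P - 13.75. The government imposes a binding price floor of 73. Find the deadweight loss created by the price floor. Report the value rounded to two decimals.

Rewriting supply in inverse form: P = 55 + 4Q.
Without the control, 86 - 3Q = 55 + 4Q so Q* = 4.4286 and P* = 72.7143.
At P = 73, buyers demand (86 - 73)/3 = 4.3333 while sellers would supply more, so the quantity traded is 4.3333 at price 73.
At Q = 4.3333 the demand price is 73 and the supply price is 72.3333. Deadweight loss is the triangle between the curves from 4.3333 to 4.4286: (1/2)(73 - 72.3333)(4.4286 - 4.3333) = 0.0317.

0.03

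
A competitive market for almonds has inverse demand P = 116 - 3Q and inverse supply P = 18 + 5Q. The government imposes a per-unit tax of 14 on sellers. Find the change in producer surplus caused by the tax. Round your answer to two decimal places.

-99.53

Pre-tax equilibrium: 116 - 3Q = 18 + 5Q gives Q* = 12.25, P* = 79.25.
A tax on sellers shifts supply up by 14: 116 - 3Q = 18 + 5Q + 14, so Q_t = 10.5. Buyers pay P_b = 84.5; sellers receive P_s = P_b - 14 = 70.5.
Producers lose the trapezoid between P_s and P* out to Q_t plus the triangle from Q_t to Q*: change in PS = 275.625 - 375.1562 = -99.5312.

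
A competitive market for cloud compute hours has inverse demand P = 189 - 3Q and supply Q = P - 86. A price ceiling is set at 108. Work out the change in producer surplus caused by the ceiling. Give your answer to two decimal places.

Rewriting supply in inverse form: P = 86 + Q.
Without the control, 189 - 3Q = 86 + Q so Q* = 25.75 and P* = 111.75.
At the ceiling price 108, quantity supplied is (108 - 86)/1 = 22; supply is the short side, so Q = 22 trades at P = 108.
PS goes from (1/2)(25.75)(25.75) = 331.5312 to 242 (computed as (108 - 86)(22) - (1/2)(1)(22)^2), a change of -89.5312.

-89.53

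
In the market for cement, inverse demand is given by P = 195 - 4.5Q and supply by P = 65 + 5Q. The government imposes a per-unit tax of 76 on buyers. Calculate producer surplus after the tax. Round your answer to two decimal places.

Without the tax, 195 - 4.5Q = 65 + 5Q so Q* = 13.6842 and P* = 133.4211.
A tax on buyers shifts demand down by 76: (195 - 76) - 4.5Q = 65 + 5Q, so Q_t = 5.6842. Buyers pay P_b = 169.4211; sellers receive P_s = P_b - 76 = 93.4211.
Producer surplus is the triangle above supply below P_s: (1/2)(5.6842)(93.4211 - 65) = 80.7756.

80.78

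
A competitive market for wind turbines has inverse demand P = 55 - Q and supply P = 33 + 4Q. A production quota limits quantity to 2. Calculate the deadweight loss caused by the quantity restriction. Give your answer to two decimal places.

Without the quota, 55 - Q = 33 + 4Q gives Q* = 4.4.
At Q = 2 the demand price is 55 - (2) = 53 and the supply price is 33 + 4(2) = 41.
Deadweight loss is the triangle between the curves from 2 to 4.4: (1/2)(53 - 41)(4.4 - 2) = 14.4.

14.40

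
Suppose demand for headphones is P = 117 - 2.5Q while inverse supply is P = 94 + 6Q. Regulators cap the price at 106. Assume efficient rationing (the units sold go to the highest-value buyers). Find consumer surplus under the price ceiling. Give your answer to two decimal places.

17.00

Free-market equilibrium: 117 - 2.5Q = 94 + 6Q gives Q* = 2.7059, P* = 110.2353.
At P = 106, sellers supply (106 - 94)/6 = 2 while buyers want more, so the quantity traded is 2 at price 106.
The demand price at Q = 2 is 112. CS is the trapezoid between demand and 106 over [0, 2]: (1/2)[(117 - 106) + (112 - 106)](2) = 17.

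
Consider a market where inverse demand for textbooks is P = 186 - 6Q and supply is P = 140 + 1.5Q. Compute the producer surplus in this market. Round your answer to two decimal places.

Set 186 - 6Q = 140 + 1.5Q, which gives 46 = 7.5Q, so Q* = 6.1333 and P* = 186 - 6(6.1333) = 149.2.
PS is the area between P* and the supply curve from 0 to Q*: (1/2)(6.1333)(9.2) = 28.2133.

28.21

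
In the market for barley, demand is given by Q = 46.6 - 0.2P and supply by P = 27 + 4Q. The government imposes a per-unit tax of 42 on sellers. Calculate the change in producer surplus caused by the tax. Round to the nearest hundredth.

-383.70

Rewriting demand in inverse form: P = 233 - 5Q.
Pre-tax equilibrium: 233 - 5Q = 27 + 4Q gives Q* = 22.8889, P* = 118.5556.
A tax on sellers shifts supply up by 42: 233 - 5Q = 27 + 4Q + 42, so Q_t = 18.2222. Buyers pay P_b = 141.8889; sellers receive P_s = P_b - 42 = 99.8889.
PS falls from (1/2)(22.8889)(91.5556) = 1047.8025 to (1/2)(18.2222)(72.8889) = 664.0988, a change of -383.7037.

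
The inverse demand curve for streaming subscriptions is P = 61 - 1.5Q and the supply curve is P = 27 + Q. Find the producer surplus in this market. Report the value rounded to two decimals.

92.48

Setting demand equal to supply, 34 = 2.5Q, so Q* = 13.6 and P* = 40.6.
Producer surplus is the triangle above supply below P*: (1/2)(13.6)(40.6 - 27) = (1/2)(13.6)(13.6) = 92.48.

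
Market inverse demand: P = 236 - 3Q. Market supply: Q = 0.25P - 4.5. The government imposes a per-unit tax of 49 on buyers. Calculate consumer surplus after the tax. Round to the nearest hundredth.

874.32

Rewriting supply in inverse form: P = 18 + 4Q.
Pre-tax equilibrium: 236 - 3Q = 18 + 4Q gives Q* = 31.1429, P* = 142.5714.
A tax on buyers shifts demand down by 49: (236 - 49) - 3Q = 18 + 4Q, so Q_t = 24.1429. Buyers pay P_b = 163.5714; sellers receive P_s = P_b - 49 = 114.5714.
CS = (1/2)(Q_t)(236 - P_b) = (1/2)(24.1429)(72.4286) = 874.3163.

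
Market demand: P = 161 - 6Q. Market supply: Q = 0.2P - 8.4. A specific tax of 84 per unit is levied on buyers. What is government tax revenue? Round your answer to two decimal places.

267.27

Rewriting supply in inverse form: P = 42 + 5Q.
Pre-tax equilibrium: 161 - 6Q = 42 + 5Q gives Q* = 10.8182, P* = 96.0909.
With the tax, buyers' net willingness to pay falls by 84: (161 - 84) - 6Q = 42 + 5Q, so Q_t = 3.1818. Buyers pay P_b = 141.9091; sellers receive P_s = P_b - 84 = 57.9091.
Tax revenue = t x Q_t = 84 x 3.1818 = 267.2727.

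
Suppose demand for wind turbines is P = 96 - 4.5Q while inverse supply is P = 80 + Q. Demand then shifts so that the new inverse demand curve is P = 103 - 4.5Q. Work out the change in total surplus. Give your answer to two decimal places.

Initial equilibrium: Q_0 = 2.9091, P_0 = 82.9091; CS_0 = (1/2)(2.9091)(13.0909) = 19.0413, PS_0 = (1/2)(2.9091)(2.9091) = 4.2314.
New equilibrium: 103 - 4.5Q = 80 + Q gives Q_1 = 4.1818, P_1 = 84.1818; CS_1 = 39.3471, PS_1 = 8.7438.
Change in total surplus = (39.3471 + 8.7438) - (19.0413 + 4.2314) = 24.8182.

24.82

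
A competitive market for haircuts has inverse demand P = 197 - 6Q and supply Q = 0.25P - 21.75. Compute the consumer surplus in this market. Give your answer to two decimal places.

Rewriting supply in inverse form: P = 87 + 4Q.
Setting demand equal to supply, 110 = 10Q, so Q* = 11 and P* = 131.
Consumer surplus is the triangle under demand above P*: (1/2)(11)(197 - 131) = (1/2)(11)(66) = 363.

363.00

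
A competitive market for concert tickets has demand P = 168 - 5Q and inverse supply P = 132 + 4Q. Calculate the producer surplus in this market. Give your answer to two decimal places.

32.00

Set 168 - 5Q = 132 + 4Q, which gives 36 = 9Q, so Q* = 4 and P* = 168 - 5(4) = 148.
Producer surplus is the triangle above supply below P*: (1/2)(4)(148 - 132) = (1/2)(4)(16) = 32.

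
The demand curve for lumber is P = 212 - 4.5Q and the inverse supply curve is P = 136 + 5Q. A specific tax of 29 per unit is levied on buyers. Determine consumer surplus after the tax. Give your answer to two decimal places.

55.07

Without the tax, 212 - 4.5Q = 136 + 5Q so Q* = 8 and P* = 176.
With the tax, buyers' net willingness to pay falls by 29: (212 - 29) - 4.5Q = 136 + 5Q, so Q_t = 4.9474. Buyers pay P_b = 189.7368; sellers receive P_s = P_b - 29 = 160.7368.
Consumer surplus is the triangle under demand above P_b: (1/2)(4.9474)(212 - 189.7368) = 55.072.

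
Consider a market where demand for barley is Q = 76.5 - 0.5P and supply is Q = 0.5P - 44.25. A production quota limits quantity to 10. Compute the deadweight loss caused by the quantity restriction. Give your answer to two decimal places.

75.03

Rewriting demand in inverse form: P = 153 - 2Q.
Rewriting supply in inverse form: P = 88.5 + 2Q.
Without the quota, 153 - 2Q = 88.5 + 2Q gives Q* = 16.125.
At Q = 10 the demand price is 153 - 2(10) = 133 and the supply price is 88.5 + 2(10) = 108.5.
Deadweight loss is the triangle between the curves from 10 to 16.125: (1/2)(133 - 108.5)(16.125 - 10) = 75.0312.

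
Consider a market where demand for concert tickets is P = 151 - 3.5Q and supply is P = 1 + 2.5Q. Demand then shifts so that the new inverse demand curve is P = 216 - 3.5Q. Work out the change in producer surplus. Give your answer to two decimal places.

823.78

Initial equilibrium: Q_0 = 25, P_0 = 63.5; CS_0 = (1/2)(25)(87.5) = 1093.75, PS_0 = (1/2)(25)(62.5) = 781.25.
New equilibrium: 216 - 3.5Q = 1 + 2.5Q gives Q_1 = 35.8333, P_1 = 90.5833; CS_1 = 2247.0486, PS_1 = 1605.0347.
Change in producer surplus = 1605.0347 - 781.25 = 823.7847.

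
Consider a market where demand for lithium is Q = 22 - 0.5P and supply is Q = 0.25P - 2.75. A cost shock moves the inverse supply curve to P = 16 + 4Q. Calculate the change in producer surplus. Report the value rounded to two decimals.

-16.94

Rewriting demand in inverse form: P = 44 - 2Q.
Rewriting supply in inverse form: P = 11 + 4Q.
Initial equilibrium: Q_0 = 5.5, P_0 = 33; CS_0 = (1/2)(5.5)(11) = 30.25, PS_0 = (1/2)(5.5)(22) = 60.5.
New equilibrium: 44 - 2Q = 16 + 4Q gives Q_1 = 4.6667, P_1 = 34.6667; CS_1 = 21.7778, PS_1 = 43.5556.
Change in producer surplus = 43.5556 - 60.5 = -16.9444.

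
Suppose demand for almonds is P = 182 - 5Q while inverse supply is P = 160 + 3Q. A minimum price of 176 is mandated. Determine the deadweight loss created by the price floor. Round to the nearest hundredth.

Free-market equilibrium: 182 - 5Q = 160 + 3Q gives Q* = 2.75, P* = 168.25.
At the floor price 176, quantity demanded is (182 - 176)/5 = 1.2; demand is the short side, so Q = 1.2 trades at P = 176.
The lost-trades triangle has base Q* - 1.2 = 1.55 and height equal to the gap between the curves at Q = 1.2, which is 176 - 163.6 = 12.4. DWL = (1/2)(1.55)(12.4) = 9.61.

9.61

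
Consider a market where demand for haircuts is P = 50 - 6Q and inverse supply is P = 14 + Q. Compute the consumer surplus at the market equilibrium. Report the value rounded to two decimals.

Equilibrium: 50 - 6Q = 14 + Q, so Q* = 5.1429 and P* = 19.1429.
Consumer surplus is the triangle under demand above P*: (1/2)(5.1429)(50 - 19.1429) = (1/2)(5.1429)(30.8571) = 79.3469.

79.35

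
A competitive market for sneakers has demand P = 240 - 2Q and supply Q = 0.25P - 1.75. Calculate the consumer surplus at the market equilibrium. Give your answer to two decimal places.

1508.03

Rewriting supply in inverse form: P = 7 + 4Q.
Set 240 - 2Q = 7 + 4Q, which gives 233 = 6Q, so Q* = 38.8333 and P* = 240 - 2(38.8333) = 162.3333.
The demand choke price is 240, so CS = (1/2)(Q*)(240 - P*) = (1/2)(38.8333)(77.6667) = 1508.0278.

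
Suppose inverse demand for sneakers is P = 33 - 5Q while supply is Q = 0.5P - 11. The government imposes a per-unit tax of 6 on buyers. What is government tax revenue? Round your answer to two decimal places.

4.29

Rewriting supply in inverse form: P = 22 + 2Q.
Without the tax, 33 - 5Q = 22 + 2Q so Q* = 1.5714 and P* = 25.1429.
A tax on buyers shifts demand down by 6: (33 - 6) - 5Q = 22 + 2Q, so Q_t = 0.7143. Buyers pay P_b = 29.4286; sellers receive P_s = P_b - 6 = 23.4286.
Revenue is the tax times quantity traded: 6 x 0.7143 = 4.2857.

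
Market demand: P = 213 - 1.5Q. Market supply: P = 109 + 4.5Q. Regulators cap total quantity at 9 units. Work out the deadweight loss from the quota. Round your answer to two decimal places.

208.33

Unrestricted equilibrium: Q* = (213 - 109)/(1.5 + 4.5) = 17.3333.
At Q = 9 the demand price is 213 - 1.5(9) = 199.5 and the supply price is 109 + 4.5(9) = 149.5.
Deadweight loss is the triangle between the curves from 9 to 17.3333: (1/2)(199.5 - 149.5)(17.3333 - 9) = 208.3333.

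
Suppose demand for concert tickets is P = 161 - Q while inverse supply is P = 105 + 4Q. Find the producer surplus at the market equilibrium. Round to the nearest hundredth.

Equilibrium: 161 - Q = 105 + 4Q, so Q* = 11.2 and P* = 149.8.
PS is the area between P* and the supply curve from 0 to Q*: (1/2)(11.2)(44.8) = 250.88.

250.88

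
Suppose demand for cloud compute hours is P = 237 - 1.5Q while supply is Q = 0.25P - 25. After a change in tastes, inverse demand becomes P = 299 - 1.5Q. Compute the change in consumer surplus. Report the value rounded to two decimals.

516.50

Rewriting supply in inverse form: P = 100 + 4Q.
Initial equilibrium: Q_0 = 24.9091, P_0 = 199.6364; CS_0 = (1/2)(24.9091)(37.3636) = 465.3471, PS_0 = (1/2)(24.9091)(99.6364) = 1240.9256.
New equilibrium: 299 - 1.5Q = 100 + 4Q gives Q_1 = 36.1818, P_1 = 244.7273; CS_1 = 981.843, PS_1 = 2618.2479.
Change in consumer surplus = 981.843 - 465.3471 = 516.4959.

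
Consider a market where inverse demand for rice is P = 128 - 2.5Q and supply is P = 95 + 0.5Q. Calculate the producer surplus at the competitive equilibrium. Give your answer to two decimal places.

30.25

Set 128 - 2.5Q = 95 + 0.5Q, which gives 33 = 3Q, so Q* = 11 and P* = 128 - 2.5(11) = 100.5.
Producer surplus is the triangle above supply below P*: (1/2)(11)(100.5 - 95) = (1/2)(11)(5.5) = 30.25.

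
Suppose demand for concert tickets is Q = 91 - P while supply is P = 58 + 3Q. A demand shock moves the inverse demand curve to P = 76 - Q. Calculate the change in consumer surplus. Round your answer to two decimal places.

-23.91

Rewriting demand in inverse form: P = 91 - Q.
Initial equilibrium: Q_0 = 8.25, P_0 = 82.75; CS_0 = (1/2)(8.25)(8.25) = 34.0312, PS_0 = (1/2)(8.25)(24.75) = 102.0938.
New equilibrium: 76 - Q = 58 + 3Q gives Q_1 = 4.5, P_1 = 71.5; CS_1 = 10.125, PS_1 = 30.375.
Change in consumer surplus = 10.125 - 34.0312 = -23.9062.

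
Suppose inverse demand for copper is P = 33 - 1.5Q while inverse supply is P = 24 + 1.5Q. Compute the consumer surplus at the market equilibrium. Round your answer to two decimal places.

6.75

Equilibrium: 33 - 1.5Q = 24 + 1.5Q, so Q* = 3 and P* = 28.5.
Consumer surplus is the triangle under demand above P*: (1/2)(3)(33 - 28.5) = (1/2)(3)(4.5) = 6.75.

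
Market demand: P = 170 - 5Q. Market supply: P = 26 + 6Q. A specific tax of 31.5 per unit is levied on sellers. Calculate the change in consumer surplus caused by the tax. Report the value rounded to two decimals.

Without the tax, 170 - 5Q = 26 + 6Q so Q* = 13.0909 and P* = 104.5455.
With the tax, sellers need 31.5 more per unit: 170 - 5Q = 26 + 6Q + 31.5, so Q_t = 10.2273. Buyers pay P_b = 118.8636; sellers receive P_s = P_b - 31.5 = 87.3636.
Consumers lose the trapezoid between P* and P_b out to Q_t plus the triangle from Q_t to Q*: change in CS = 261.4928 - 428.4298 = -166.937.

-166.94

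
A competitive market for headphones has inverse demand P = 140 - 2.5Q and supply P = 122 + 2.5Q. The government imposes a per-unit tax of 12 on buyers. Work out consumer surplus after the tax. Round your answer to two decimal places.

1.80

Without the tax, 140 - 2.5Q = 122 + 2.5Q so Q* = 3.6 and P* = 131.
With the tax, buyers' net willingness to pay falls by 12: (140 - 12) - 2.5Q = 122 + 2.5Q, so Q_t = 1.2. Buyers pay P_b = 137; sellers receive P_s = P_b - 12 = 125.
CS = (1/2)(Q_t)(140 - P_b) = (1/2)(1.2)(3) = 1.8.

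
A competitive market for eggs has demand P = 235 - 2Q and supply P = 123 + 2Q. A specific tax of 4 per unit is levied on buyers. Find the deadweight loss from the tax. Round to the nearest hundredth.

2.00

Without the tax, 235 - 2Q = 123 + 2Q so Q* = 28 and P* = 179.
A tax on buyers shifts demand down by 4: (235 - 4) - 2Q = 123 + 2Q, so Q_t = 27. Buyers pay P_b = 181; sellers receive P_s = P_b - 4 = 177.
The welfare triangle lost has base Q* - Q_t = 1 and height t = 4, so DWL = (1/2)(1)(4) = 2.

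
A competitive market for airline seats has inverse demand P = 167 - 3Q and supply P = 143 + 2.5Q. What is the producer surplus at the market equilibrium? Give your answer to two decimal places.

23.80

Set 167 - 3Q = 143 + 2.5Q, which gives 24 = 5.5Q, so Q* = 4.3636 and P* = 167 - 3(4.3636) = 153.9091.
PS is the area between P* and the supply curve from 0 to Q*: (1/2)(4.3636)(10.9091) = 23.8017.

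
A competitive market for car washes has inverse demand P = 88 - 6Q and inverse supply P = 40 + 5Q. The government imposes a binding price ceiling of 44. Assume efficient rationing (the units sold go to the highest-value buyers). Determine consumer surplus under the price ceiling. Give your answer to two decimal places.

Without the control, 88 - 6Q = 40 + 5Q so Q* = 4.3636 and P* = 61.8182.
At P = 44, sellers supply (44 - 40)/5 = 0.8 while buyers want more, so the quantity traded is 0.8 at price 44.
The demand price at Q = 0.8 is 83.2. CS is the trapezoid between demand and 44 over [0, 0.8]: (1/2)[(88 - 44) + (83.2 - 44)](0.8) = 33.28.

33.28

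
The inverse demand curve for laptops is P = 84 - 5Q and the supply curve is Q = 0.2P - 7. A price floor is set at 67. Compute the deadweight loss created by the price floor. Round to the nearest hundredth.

11.25

Rewriting supply in inverse form: P = 35 + 5Q.
Free-market equilibrium: 84 - 5Q = 35 + 5Q gives Q* = 4.9, P* = 59.5.
At the floor price 67, quantity demanded is (84 - 67)/5 = 3.4; demand is the short side, so Q = 3.4 trades at P = 67.
The lost-trades triangle has base Q* - 3.4 = 1.5 and height equal to the gap between the curves at Q = 3.4, which is 67 - 52 = 15. DWL = (1/2)(1.5)(15) = 11.25.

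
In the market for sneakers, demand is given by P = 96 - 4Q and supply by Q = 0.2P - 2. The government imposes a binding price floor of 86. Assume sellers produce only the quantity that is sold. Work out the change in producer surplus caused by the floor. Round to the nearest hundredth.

Rewriting supply in inverse form: P = 10 + 5Q.
Free-market equilibrium: 96 - 4Q = 10 + 5Q gives Q* = 9.5556, P* = 57.7778.
At P = 86, buyers demand (96 - 86)/4 = 2.5 while sellers would supply more, so the quantity traded is 2.5 at price 86.
PS goes from (1/2)(9.5556)(47.7778) = 228.2716 to 174.375 (computed as (86 - 10)(2.5) - (1/2)(5)(2.5)^2), a change of -53.8966.

-53.90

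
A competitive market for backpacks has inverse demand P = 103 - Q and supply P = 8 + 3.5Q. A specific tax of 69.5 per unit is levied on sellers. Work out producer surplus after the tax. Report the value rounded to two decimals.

56.19

Without the tax, 103 - Q = 8 + 3.5Q so Q* = 21.1111 and P* = 81.8889.
A tax on sellers shifts supply up by 69.5: 103 - Q = 8 + 3.5Q + 69.5, so Q_t = 5.6667. Buyers pay P_b = 97.3333; sellers receive P_s = P_b - 69.5 = 27.8333.
Producer surplus is the triangle above supply below P_s: (1/2)(5.6667)(27.8333 - 8) = 56.1944.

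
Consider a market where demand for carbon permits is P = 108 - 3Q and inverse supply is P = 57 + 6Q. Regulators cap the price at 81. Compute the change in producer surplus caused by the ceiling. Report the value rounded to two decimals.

Without the control, 108 - 3Q = 57 + 6Q so Q* = 5.6667 and P* = 91.
At P = 81, sellers supply (81 - 57)/6 = 4 while buyers want more, so the quantity traded is 4 at price 81.
PS goes from (1/2)(5.6667)(34) = 96.3333 to 48 (computed as (81 - 57)(4) - (1/2)(6)(4)^2), a change of -48.3333.

-48.33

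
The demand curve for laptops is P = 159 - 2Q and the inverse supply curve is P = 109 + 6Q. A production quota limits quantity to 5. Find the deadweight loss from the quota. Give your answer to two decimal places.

Without the quota, 159 - 2Q = 109 + 6Q gives Q* = 6.25.
At Q = 5 the demand price is 159 - 2(5) = 149 and the supply price is 109 + 6(5) = 139.
Deadweight loss is the triangle between the curves from 5 to 6.25: (1/2)(149 - 139)(6.25 - 5) = 6.25.

6.25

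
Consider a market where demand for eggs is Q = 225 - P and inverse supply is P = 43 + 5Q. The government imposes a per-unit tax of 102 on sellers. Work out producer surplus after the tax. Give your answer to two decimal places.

Rewriting demand in inverse form: P = 225 - Q.
Without the tax, 225 - Q = 43 + 5Q so Q* = 30.3333 and P* = 194.6667.
A tax on sellers shifts supply up by 102: 225 - Q = 43 + 5Q + 102, so Q_t = 13.3333. Buyers pay P_b = 211.6667; sellers receive P_s = P_b - 102 = 109.6667.
PS = (1/2)(Q_t)(P_s - 43) = (1/2)(13.3333)(66.6667) = 444.4444.

444.44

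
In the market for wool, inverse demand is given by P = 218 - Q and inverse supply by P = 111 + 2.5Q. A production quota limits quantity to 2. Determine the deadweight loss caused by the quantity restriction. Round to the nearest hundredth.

1428.57

Unrestricted equilibrium: Q* = (218 - 111)/(1 + 2.5) = 30.5714.
At Q = 2 the demand price is 218 - (2) = 216 and the supply price is 111 + 2.5(2) = 116.
Deadweight loss is the triangle between the curves from 2 to 30.5714: (1/2)(216 - 116)(30.5714 - 2) = 1428.5714.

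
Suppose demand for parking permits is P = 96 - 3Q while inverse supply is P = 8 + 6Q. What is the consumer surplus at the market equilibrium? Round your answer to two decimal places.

Set 96 - 3Q = 8 + 6Q, which gives 88 = 9Q, so Q* = 9.7778 and P* = 96 - 3(9.7778) = 66.6667.
Consumer surplus is the triangle under demand above P*: (1/2)(9.7778)(96 - 66.6667) = (1/2)(9.7778)(29.3333) = 143.4074.

143.41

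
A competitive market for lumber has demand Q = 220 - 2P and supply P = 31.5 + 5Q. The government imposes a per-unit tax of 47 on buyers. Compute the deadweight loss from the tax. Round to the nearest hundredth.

Rewriting demand in inverse form: P = 110 - 0.5Q.
Pre-tax equilibrium: 110 - 0.5Q = 31.5 + 5Q gives Q* = 14.2727, P* = 102.8636.
With the tax, buyers' net willingness to pay falls by 47: (110 - 47) - 0.5Q = 31.5 + 5Q, so Q_t = 5.7273. Buyers pay P_b = 107.1364; sellers receive P_s = P_b - 47 = 60.1364.
The welfare triangle lost has base Q* - Q_t = 8.5455 and height t = 47, so DWL = (1/2)(8.5455)(47) = 200.8182.

200.82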